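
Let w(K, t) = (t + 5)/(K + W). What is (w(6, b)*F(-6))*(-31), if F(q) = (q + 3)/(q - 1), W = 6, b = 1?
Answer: -93/14 ≈ -6.6429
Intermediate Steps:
w(K, t) = (5 + t)/(6 + K) (w(K, t) = (t + 5)/(K + 6) = (5 + t)/(6 + K))
F(q) = (3 + q)/(-1 + q)
(w(6, b)*F(-6))*(-31) = (((5 + 1)/(6 + 6))*((3 - 6)/(-1 - 6)))*(-31) = ((6/12)*(-3/(-7)))*(-31) = (((1/12)*6)*(-1/7*(-3)))*(-31) = ((1/2)*(3/7))*(-31) = (3/14)*(-31) = -93/14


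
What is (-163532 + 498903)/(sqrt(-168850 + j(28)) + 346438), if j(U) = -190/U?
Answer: 1626593618972/1680272393811 - 335371*I*sqrt(33095930)/1680272393811 ≈ 0.96805 - 0.0011482*I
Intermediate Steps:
(-163532 + 498903)/(sqrt(-168850 + j(28)) + 346438) = (-163532 + 498903)/(sqrt(-168850 - 190/28) + 346438) = 335371/(sqrt(-168850 - 190*1/28) + 346438) = 335371/(sqrt(-168850 - 95/14) + 346438) = 335371/(sqrt(-2363995/14) + 346438) = 335371/(I*sqrt(33095930)/14 + 346438) = 335371/(346438 + I*sqrt(33095930)/14)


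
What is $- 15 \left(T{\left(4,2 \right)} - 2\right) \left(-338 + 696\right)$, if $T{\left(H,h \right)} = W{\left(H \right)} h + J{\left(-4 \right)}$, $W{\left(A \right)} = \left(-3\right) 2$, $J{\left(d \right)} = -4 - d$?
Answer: $75180$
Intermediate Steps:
$W{\left(A \right)} = -6$
$T{\left(H,h \right)} = - 6 h$ ($T{\left(H,h \right)} = - 6 h - 0 = - 6 h + \left(-4 + 4\right) = - 6 h + 0 = - 6 h$)
$- 15 \left(T{\left(4,2 \right)} - 2\right) \left(-338 + 696\right) = - 15 \left(\left(-6\right) 2 - 2\right) \left(-338 + 696\right) = - 15 \left(-12 - 2\right) 358 = \left(-15\right) \left(-14\right) 358 = 210 \cdot 358 = 75180$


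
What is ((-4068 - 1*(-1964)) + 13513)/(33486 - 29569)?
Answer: 11409/3917 ≈ 2.9127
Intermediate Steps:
((-4068 - 1*(-1964)) + 13513)/(33486 - 29569) = ((-4068 + 1964) + 13513)/3917 = (-2104 + 13513)*(1/3917) = 11409*(1/3917) = 11409/3917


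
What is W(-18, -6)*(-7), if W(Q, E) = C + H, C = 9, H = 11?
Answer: -140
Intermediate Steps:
W(Q, E) = 20 (W(Q, E) = 9 + 11 = 20)
W(-18, -6)*(-7) = 20*(-7) = -140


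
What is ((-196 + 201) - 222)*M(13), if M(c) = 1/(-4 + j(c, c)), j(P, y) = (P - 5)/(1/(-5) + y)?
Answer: 1736/27 ≈ 64.296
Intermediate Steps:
j(P, y) = (-5 + P)/(-1/5 + y)
M(c) = 1/(-4 + 5*(-5 + c)/(-1 + 5*c))
((-196 + 201) - 222)*M(13) = ((-196 + 201) - 222)*((1 - 5*13)/(3*(7 + 5*13))) = (5 - 222)*((1 - 65)/(3*(7 + 65))) = -217*(-64)/(3*72) = -217*(-8/27) = 1736/27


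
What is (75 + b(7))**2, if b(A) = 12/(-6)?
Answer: 5329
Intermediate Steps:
b(A) = -2 (b(A) = 12*(-1/6) = -2)
(75 + b(7))**2 = (75 - 2)**2 = 73**2 = 5329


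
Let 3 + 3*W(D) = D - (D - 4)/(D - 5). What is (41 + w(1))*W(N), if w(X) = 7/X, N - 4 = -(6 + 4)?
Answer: -1744/11 ≈ -158.55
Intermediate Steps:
N = -6 (N = 4 - (6 + 4) = 4 - 1*10 = 4 - 10 = -6)
W(D) = -1 + D/3 - (-4 + D)/(3*(-5 + D)) (W(D) = -1 + (D - (D - 4)/(D - 5))/3 = -1 + (D - (-4 + D)/(-5 + D))/3 = -1 + (D/3 - (-4 + D)/(3*(-5 + D))) = -1 + D/3 - (-4 + D)/(3*(-5 + D)))
(41 + w(1))*W(N) = (41 + 7/1)*((19 + (-6)² - 9*(-6))/(3*(-5 - 6))) = (41 + 7*1)*((⅓)*(19 + 36 + 54)/(-11)) = (41 + 7)*((⅓)*(-1/11)*109) = 48*(-109/33) = -1744/11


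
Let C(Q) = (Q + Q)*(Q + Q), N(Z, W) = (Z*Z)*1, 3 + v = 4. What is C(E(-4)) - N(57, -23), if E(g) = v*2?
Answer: -3233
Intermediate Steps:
v = 1 (v = -3 + 4 = 1)
E(g) = 2 (E(g) = 1*2 = 2)
N(Z, W) = Z**2 (N(Z, W) = Z**2*1 = Z**2)
C(Q) = 4*Q**2 (C(Q) = (2*Q)*(2*Q) = 4*Q**2)
C(E(-4)) - N(57, -23) = 4*2**2 - 1*57**2 = 4*4 - 1*3249 = 16 - 3249 = -3233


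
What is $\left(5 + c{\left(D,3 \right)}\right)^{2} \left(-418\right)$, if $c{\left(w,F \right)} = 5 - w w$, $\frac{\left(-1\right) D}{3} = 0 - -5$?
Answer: $-19322050$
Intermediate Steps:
$D = -15$ ($D = - 3 \left(0 - -5\right) = - 3 \left(0 + 5\right) = \left(-3\right) 5 = -15$)
$c{\left(w,F \right)} = 5 - w^{2}$
$\left(5 + c{\left(D,3 \right)}\right)^{2} \left(-418\right) = \left(5 + \left(5 - \left(-15\right)^{2}\right)\right)^{2} \left(-418\right) = \left(5 + \left(5 - 225\right)\right)^{2} \left(-418\right) = \left(5 - 220\right)^{2} \left(-418\right) = \left(-215\right)^{2} \left(-418\right) = 46225 \left(-418\right) = -19322050$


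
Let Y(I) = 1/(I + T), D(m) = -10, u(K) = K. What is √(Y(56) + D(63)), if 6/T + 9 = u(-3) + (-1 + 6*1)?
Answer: I*√1487258/386 ≈ 3.1594*I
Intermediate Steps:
T = -6/7 (T = 6/(-9 + (-3 + (-1 + 6*1))) = 6/(-9 + (-3 + (-1 + 6))) = 6/(-9 + (-3 + 5)) = 6/(-9 + 2) = 6/(-7) = 6*(-⅐) = -6/7 ≈ -0.85714)
Y(I) = 1/(-6/7 + I) (Y(I) = 1/(I - 6/7) = 1/(-6/7 + I))
√(Y(56) + D(63)) = √(7/(-6 + 7*56) - 10) = √(7/(-6 + 392) - 10) = √(7/386 - 10) = √(-3853/386) = I*√1487258/386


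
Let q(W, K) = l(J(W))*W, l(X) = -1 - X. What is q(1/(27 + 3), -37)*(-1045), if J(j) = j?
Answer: 6479/180 ≈ 35.994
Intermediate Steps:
q(W, K) = W*(-1 - W) (q(W, K) = (-1 - W)*W = W*(-1 - W))
q(1/(27 + 3), -37)*(-1045) = -(1 + 1/(27 + 3))/(27 + 3)*(-1045) = -1*(1 + 1/30)/30*(-1045) = -1*1/30*(1 + 1/30)*(-1045) = -1*1/30*31/30*(-1045) = -31/900*(-1045) = 6479/180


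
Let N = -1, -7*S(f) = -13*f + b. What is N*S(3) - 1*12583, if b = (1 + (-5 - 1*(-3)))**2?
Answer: -88119/7 ≈ -12588.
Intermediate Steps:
b = 1 (b = (1 + (-5 + 3))**2 = (1 - 2)**2 = (-1)**2 = 1)
S(f) = -1/7 + 13*f/7 (S(f) = -(-13*f + 1)/7 = -(1 - 13*f)/7 = -1/7 + 13*f/7)
N*S(3) - 1*12583 = -(-1/7 + (13/7)*3) - 1*12583 = -(-1/7 + 39/7) - 12583 = -1*38/7 - 12583 = -38/7 - 12583 = -88119/7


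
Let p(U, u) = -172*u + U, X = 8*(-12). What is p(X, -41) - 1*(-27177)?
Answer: 34133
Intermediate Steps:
X = -96
p(U, u) = U - 172*u
p(X, -41) - 1*(-27177) = (-96 - 172*(-41)) - 1*(-27177) = (-96 + 7052) + 27177 = 6956 + 27177 = 34133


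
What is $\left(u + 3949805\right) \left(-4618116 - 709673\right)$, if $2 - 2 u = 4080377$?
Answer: $- \frac{20348078221415}{2} \approx -1.0174 \cdot 10^{13}$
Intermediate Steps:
$u = - \frac{4080375}{2}$ ($u = 1 - \frac{4080377}{2} = - \frac{4080375}{2} \approx -2.0402 \cdot 10^{6}$)
$\left(u + 3949805\right) \left(-4618116 - 709673\right) = \left(- \frac{4080375}{2} + 3949805\right) \left(-4618116 - 709673\right) = \frac{3819235}{2} \left(-5327789\right) = - \frac{20348078221415}{2}$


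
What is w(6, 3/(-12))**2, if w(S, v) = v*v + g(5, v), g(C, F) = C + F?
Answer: 5929/256 ≈ 23.160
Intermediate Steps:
w(S, v) = 5 + v + v**2 (w(S, v) = v*v + (5 + v) = v**2 + (5 + v) = 5 + v + v**2)
w(6, 3/(-12))**2 = (5 + 3/(-12) + (3/(-12))**2)**2 = (5 + 3*(-1/12) + (3*(-1/12))**2)**2 = (5 - 1/4 + (-1/4)**2)**2 = (5 - 1/4 + 1/16)**2 = (77/16)**2 = 5929/256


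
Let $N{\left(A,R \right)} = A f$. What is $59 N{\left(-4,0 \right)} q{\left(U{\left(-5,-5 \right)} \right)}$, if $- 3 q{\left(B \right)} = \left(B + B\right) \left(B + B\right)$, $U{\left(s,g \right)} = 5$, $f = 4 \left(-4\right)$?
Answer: $- \frac{377600}{3} \approx -1.2587 \cdot 10^{5}$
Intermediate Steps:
$f = -16$
$q{\left(B \right)} = - \frac{4 B^{2}}{3}$ ($q{\left(B \right)} = - \frac{\left(B + B\right) \left(B + B\right)}{3} = - \frac{2 B 2 B}{3} = - \frac{4 B^{2}}{3}$)
$N{\left(A,R \right)} = - 16 A$ ($N{\left(A,R \right)} = A \left(-16\right) = - 16 A$)
$59 N{\left(-4,0 \right)} q{\left(U{\left(-5,-5 \right)} \right)} = 59 \left(\left(-16\right) \left(-4\right)\right) \left(- \frac{4 \cdot 5^{2}}{3}\right) = 59 \cdot 64 \left(\left(- \frac{4}{3}\right) 25\right) = 3776 \left(- \frac{100}{3}\right) = - \frac{377600}{3}$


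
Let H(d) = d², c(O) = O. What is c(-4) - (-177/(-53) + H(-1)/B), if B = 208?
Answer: -80965/11024 ≈ -7.3444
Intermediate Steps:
c(-4) - (-177/(-53) + H(-1)/B) = -4 - (-177/(-53) + (-1)²/208) = -4 - (-177*(-1/53) + 1*(1/208)) = -4 - (177/53 + 1/208) = -4 - 1*36869/11024 = -4 - 36869/11024 = -80965/11024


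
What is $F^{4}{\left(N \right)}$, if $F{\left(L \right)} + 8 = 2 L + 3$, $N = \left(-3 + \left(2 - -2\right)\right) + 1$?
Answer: $1$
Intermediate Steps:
$N = 2$ ($N = \left(-3 + \left(2 + 2\right)\right) + 1 = \left(-3 + 4\right) + 1 = 1 + 1 = 2$)
$F{\left(L \right)} = -5 + 2 L$ ($F{\left(L \right)} = -8 + \left(2 L + 3\right) = -8 + \left(3 + 2 L\right) = -5 + 2 L$)
$F^{4}{\left(N \right)} = \left(-5 + 2 \cdot 2\right)^{4} = \left(-5 + 4\right)^{4} = \left(-1\right)^{4} = 1$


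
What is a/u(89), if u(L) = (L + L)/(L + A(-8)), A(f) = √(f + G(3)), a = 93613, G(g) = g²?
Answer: 4212585/89 ≈ 47332.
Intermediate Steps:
A(f) = √(9 + f) (A(f) = √(f + 3²) = √(f + 9) = √(9 + f))
u(L) = 2*L/(1 + L) (u(L) = (L + L)/(L + √(9 - 8)) = (2*L)/(L + √1) = (2*L)/(L + 1) = (2*L)/(1 + L) = 2*L/(1 + L))
a/u(89) = 93613/((2*89/(1 + 89))) = 93613/((2*89/90)) = 93613/((2*89*(1/90))) = 93613/(89/45) = 93613*(45/89) = 4212585/89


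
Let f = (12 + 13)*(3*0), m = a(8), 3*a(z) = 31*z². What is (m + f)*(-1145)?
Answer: -2271680/3 ≈ -7.5723e+5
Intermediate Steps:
a(z) = 31*z²/3 (a(z) = (31*z²)/3 = 31*z²/3)
m = 1984/3 (m = (31/3)*8² = (31/3)*64 = 1984/3 ≈ 661.33)
f = 0 (f = 25*0 = 0)
(m + f)*(-1145) = (1984/3 + 0)*(-1145) = (1984/3)*(-1145) = -2271680/3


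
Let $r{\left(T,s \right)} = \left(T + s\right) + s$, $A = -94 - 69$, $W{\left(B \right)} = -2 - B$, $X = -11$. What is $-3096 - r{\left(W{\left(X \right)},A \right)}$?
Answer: $-2779$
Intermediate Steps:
$A = -163$
$r{\left(T,s \right)} = T + 2 s$
$-3096 - r{\left(W{\left(X \right)},A \right)} = -3096 - \left(\left(-2 - -11\right) + 2 \left(-163\right)\right) = -3096 - \left(\left(-2 + 11\right) - 326\right) = -3096 - \left(9 - 326\right) = -3096 - -317 = -3096 + 317 = -2779$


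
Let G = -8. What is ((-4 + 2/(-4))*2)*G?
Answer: 72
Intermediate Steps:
((-4 + 2/(-4))*2)*G = ((-4 + 2/(-4))*2)*(-8) = ((-4 + 2*(-1/4))*2)*(-8) = ((-4 - 1/2)*2)*(-8) = -9/2*2*(-8) = -9*(-8) = 72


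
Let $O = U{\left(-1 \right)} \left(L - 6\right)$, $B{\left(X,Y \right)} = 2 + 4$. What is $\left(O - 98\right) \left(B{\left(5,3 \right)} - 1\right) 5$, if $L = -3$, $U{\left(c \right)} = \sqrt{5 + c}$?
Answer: $-2900$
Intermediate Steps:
$B{\left(X,Y \right)} = 6$
$O = -18$ ($O = \sqrt{5 - 1} \left(-3 - 6\right) = \sqrt{4} \left(-9\right) = 2 \left(-9\right) = -18$)
$\left(O - 98\right) \left(B{\left(5,3 \right)} - 1\right) 5 = \left(-18 - 98\right) \left(6 - 1\right) 5 = - 116 \cdot 5 \cdot 5 = \left(-116\right) 25 = -2900$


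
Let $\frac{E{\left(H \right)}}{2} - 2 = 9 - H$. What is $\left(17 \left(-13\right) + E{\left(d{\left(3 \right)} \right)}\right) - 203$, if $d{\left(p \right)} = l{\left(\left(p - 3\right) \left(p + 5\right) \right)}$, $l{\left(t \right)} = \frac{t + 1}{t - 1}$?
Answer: $-400$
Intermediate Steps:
$l{\left(t \right)} = \frac{1 + t}{-1 + t}$
$d{\left(p \right)} = \frac{1 + \left(-3 + p\right) \left(5 + p\right)}{-1 + \left(-3 + p\right) \left(5 + p\right)}$ ($d{\left(p \right)} = \frac{1 + \left(p - 3\right) \left(p + 5\right)}{-1 + \left(p - 3\right) \left(p + 5\right)} = \frac{1 + \left(-3 + p\right) \left(5 + p\right)}{-1 + \left(-3 + p\right) \left(5 + p\right)}$)
$E{\left(H \right)} = 22 - 2 H$ ($E{\left(H \right)} = 4 + 2 \left(9 - H\right) = 4 - \left(-18 + 2 H\right) = 22 - 2 H$)
$\left(17 \left(-13\right) + E{\left(d{\left(3 \right)} \right)}\right) - 203 = \left(17 \left(-13\right) + \left(22 - 2 \frac{-14 + 3^{2} + 2 \cdot 3}{-16 + 3^{2} + 2 \cdot 3}\right)\right) - 203 = \left(-221 + \left(22 - 2 \frac{-14 + 9 + 6}{-16 + 9 + 6}\right)\right) - 203 = \left(-221 + \left(22 - 2 \frac{1}{-1} \cdot 1\right)\right) - 203 = \left(-221 + \left(22 - 2 \left(\left(-1\right) 1\right)\right)\right) - 203 = \left(-221 + \left(22 - -2\right)\right) - 203 = \left(-221 + \left(22 + 2\right)\right) - 203 = \left(-221 + 24\right) - 203 = -197 - 203 = -400$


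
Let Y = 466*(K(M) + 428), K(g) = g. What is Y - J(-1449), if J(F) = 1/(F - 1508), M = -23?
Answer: 558074611/2957 ≈ 1.8873e+5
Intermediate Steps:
Y = 188730 (Y = 466*(-23 + 428) = 466*405 = 188730)
J(F) = 1/(-1508 + F)
Y - J(-1449) = 188730 - 1/(-1508 - 1449) = 188730 - 1/(-2957) = 188730 - 1*(-1/2957) = 188730 + 1/2957 = 558074611/2957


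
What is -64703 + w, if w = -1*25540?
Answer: -90243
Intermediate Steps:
w = -25540
-64703 + w = -64703 - 25540 = -90243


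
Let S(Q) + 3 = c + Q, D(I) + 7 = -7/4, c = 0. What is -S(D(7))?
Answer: 47/4 ≈ 11.750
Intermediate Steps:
D(I) = -35/4 (D(I) = -7 - 7/4 = -35/4)
S(Q) = -3 + Q (S(Q) = -3 + (0 + Q) = -3 + Q)
-S(D(7)) = -(-3 - 35/4) = -1*(-47/4) = 47/4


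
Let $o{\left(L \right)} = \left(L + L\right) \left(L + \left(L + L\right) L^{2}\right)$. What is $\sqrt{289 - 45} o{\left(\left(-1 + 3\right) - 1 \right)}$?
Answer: $12 \sqrt{61} \approx 93.723$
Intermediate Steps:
$o{\left(L \right)} = 2 L \left(L + 2 L^{3}\right)$ ($o{\left(L \right)} = 2 L \left(L + 2 L L^{2}\right) = 2 L \left(L + 2 L^{3}\right)$)
$\sqrt{289 - 45} o{\left(\left(-1 + 3\right) - 1 \right)} = \sqrt{289 - 45} \left(\left(-1 + 3\right) - 1\right)^{2} \left(2 + 4 \left(\left(-1 + 3\right) - 1\right)^{2}\right) = \sqrt{244} \left(2 - 1\right)^{2} \left(2 + 4 \left(2 - 1\right)^{2}\right) = 2 \sqrt{61} \cdot 1^{2} \left(2 + 4 \cdot 1^{2}\right) = 2 \sqrt{61} \cdot 1 \left(2 + 4 \cdot 1\right) = 2 \sqrt{61} \cdot 1 \left(2 + 4\right) = 2 \sqrt{61} \cdot 1 \cdot 6 = 2 \sqrt{61} \cdot 6 = 12 \sqrt{61}$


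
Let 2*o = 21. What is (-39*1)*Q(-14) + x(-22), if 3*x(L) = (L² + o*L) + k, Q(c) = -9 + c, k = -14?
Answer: 2930/3 ≈ 976.67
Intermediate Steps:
o = 21/2 (o = (½)*21 = 21/2 ≈ 10.500)
x(L) = -14/3 + L²/3 + 7*L/2 (x(L) = ((L² + 21*L/2) - 14)/3 = (-14 + L² + 21*L/2)/3 = -14/3 + L²/3 + 7*L/2)
(-39*1)*Q(-14) + x(-22) = (-39*1)*(-9 - 14) + (-14/3 + (⅓)*(-22)² + (7/2)*(-22)) = -39*(-23) + (-14/3 + (⅓)*484 - 77) = 897 + (-14/3 + 484/3 - 77) = 897 + 239/3 = 2930/3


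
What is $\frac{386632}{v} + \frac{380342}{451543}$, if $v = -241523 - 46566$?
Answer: $- \frac{65008626738}{130084571327} \approx -0.49974$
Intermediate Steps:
$v = -288089$ ($v = -241523 - 46566 = -288089$)
$\frac{386632}{v} + \frac{380342}{451543} = \frac{386632}{-288089} + \frac{380342}{451543} = 386632 \left(- \frac{1}{288089}\right) + 380342 \cdot \frac{1}{451543} = - \frac{386632}{288089} + \frac{380342}{451543} = - \frac{65008626738}{130084571327}$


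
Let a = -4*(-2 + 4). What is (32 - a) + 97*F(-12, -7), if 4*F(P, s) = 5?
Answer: 645/4 ≈ 161.25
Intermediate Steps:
F(P, s) = 5/4 (F(P, s) = (1/4)*5 = 5/4)
a = -8 (a = -4*2 = -8)
(32 - a) + 97*F(-12, -7) = (32 - 1*(-8)) + 97*(5/4) = (32 + 8) + 485/4 = 40 + 485/4 = 645/4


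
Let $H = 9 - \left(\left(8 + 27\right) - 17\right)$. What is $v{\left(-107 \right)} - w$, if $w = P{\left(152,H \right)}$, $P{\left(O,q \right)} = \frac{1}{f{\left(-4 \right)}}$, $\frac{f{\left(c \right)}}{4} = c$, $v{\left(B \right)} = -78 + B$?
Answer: $- \frac{2959}{16} \approx -184.94$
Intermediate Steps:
$H = -9$ ($H = 9 - \left(35 - 17\right) = 9 - 18 = -9$)
$f{\left(c \right)} = 4 c$
$P{\left(O,q \right)} = - \frac{1}{16}$ ($P{\left(O,q \right)} = \frac{1}{4 \left(-4\right)} = \frac{1}{-16} = - \frac{1}{16}$)
$w = - \frac{1}{16} \approx -0.0625$
$v{\left(-107 \right)} - w = \left(-78 - 107\right) - - \frac{1}{16} = -185 + \frac{1}{16} = - \frac{2959}{16}$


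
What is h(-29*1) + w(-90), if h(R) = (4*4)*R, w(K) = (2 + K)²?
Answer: 7280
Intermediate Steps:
h(R) = 16*R
h(-29*1) + w(-90) = 16*(-29*1) + (2 - 90)² = 16*(-29) + (-88)² = -464 + 7744 = 7280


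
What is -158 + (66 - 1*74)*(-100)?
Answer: 642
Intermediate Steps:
-158 + (66 - 1*74)*(-100) = -158 + (66 - 74)*(-100) = -158 - 8*(-100) = -158 + 800 = 642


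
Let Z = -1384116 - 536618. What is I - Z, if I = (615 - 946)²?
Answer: 2030295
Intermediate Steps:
Z = -1920734
I = 109561 (I = (-331)² = 109561)
I - Z = 109561 - 1*(-1920734) = 109561 + 1920734 = 2030295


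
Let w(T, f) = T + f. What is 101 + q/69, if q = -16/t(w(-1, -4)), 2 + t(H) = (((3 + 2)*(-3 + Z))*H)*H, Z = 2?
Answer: 885079/8763 ≈ 101.00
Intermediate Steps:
t(H) = -2 - 5*H**2 (t(H) = -2 + (((3 + 2)*(-3 + 2))*H)*H = -2 + ((5*(-1))*H)*H = -2 + (-5*H)*H = -2 - 5*H**2)
q = 16/127 (q = -16/(-2 - 5*(-1 - 4)**2) = -16/(-2 - 5*(-5)**2) = -16/(-2 - 5*25) = -16/(-2 - 125) = -16/(-127) = -16*(-1/127) = 16/127 ≈ 0.12598)
101 + q/69 = 101 + (16/127)/69 = 101 + (16/127)*(1/69) = 101 + 16/8763 = 885079/8763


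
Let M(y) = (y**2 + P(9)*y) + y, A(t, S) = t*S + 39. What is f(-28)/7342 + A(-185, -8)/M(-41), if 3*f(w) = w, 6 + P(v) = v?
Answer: 16707509/16706721 ≈ 1.0000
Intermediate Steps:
P(v) = -6 + v
A(t, S) = 39 + S*t (A(t, S) = S*t + 39 = 39 + S*t)
M(y) = y**2 + 4*y (M(y) = (y**2 + (-6 + 9)*y) + y = (y**2 + 3*y) + y = y**2 + 4*y)
f(w) = w/3
f(-28)/7342 + A(-185, -8)/M(-41) = ((1/3)*(-28))/7342 + (39 - 8*(-185))/((-41*(4 - 41))) = -28/3*1/7342 + (39 + 1480)/((-41*(-37))) = -14/11013 + 1519/1517 = 16707509/16706721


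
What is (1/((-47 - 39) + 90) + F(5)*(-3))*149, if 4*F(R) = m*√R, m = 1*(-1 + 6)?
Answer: 149/4 - 2235*√5/4 ≈ -1212.2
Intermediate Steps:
m = 5 (m = 1*5 = 5)
F(R) = 5*√R/4 (F(R) = (5*√R)/4 = 5*√R/4)
(1/((-47 - 39) + 90) + F(5)*(-3))*149 = (1/((-47 - 39) + 90) + (5*√5/4)*(-3))*149 = (1/(-86 + 90) - 15*√5/4)*149 = (1/4 - 15*√5/4)*149 = (¼ - 15*√5/4)*149 = 149/4 - 2235*√5/4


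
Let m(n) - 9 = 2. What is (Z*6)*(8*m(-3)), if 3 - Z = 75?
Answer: -38016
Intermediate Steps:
Z = -72 (Z = 3 - 1*75 = 3 - 75 = -72)
m(n) = 11 (m(n) = 9 + 2 = 11)
(Z*6)*(8*m(-3)) = (-72*6)*(8*11) = -432*88 = -38016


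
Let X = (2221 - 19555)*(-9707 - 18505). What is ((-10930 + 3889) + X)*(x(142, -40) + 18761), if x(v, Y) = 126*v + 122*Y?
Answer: 15537625056891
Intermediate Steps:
x(v, Y) = 122*Y + 126*v
X = 489026808 (X = -17334*(-28212) = 489026808)
((-10930 + 3889) + X)*(x(142, -40) + 18761) = ((-10930 + 3889) + 489026808)*((122*(-40) + 126*142) + 18761) = (-7041 + 489026808)*((-4880 + 17892) + 18761) = 489019767*(13012 + 18761) = 489019767*31773 = 15537625056891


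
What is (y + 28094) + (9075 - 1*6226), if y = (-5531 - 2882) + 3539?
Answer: 26069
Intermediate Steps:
y = -4874 (y = -8413 + 3539 = -4874)
(y + 28094) + (9075 - 1*6226) = (-4874 + 28094) + (9075 - 1*6226) = 23220 + (9075 - 6226) = 23220 + 2849 = 26069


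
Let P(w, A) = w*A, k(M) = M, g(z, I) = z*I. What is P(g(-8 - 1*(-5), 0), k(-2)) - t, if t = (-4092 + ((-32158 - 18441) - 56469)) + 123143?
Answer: -11983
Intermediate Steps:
g(z, I) = I*z
P(w, A) = A*w
t = 11983 (t = (-4092 + (-50599 - 56469)) + 123143 = (-4092 - 107068) + 123143 = -111160 + 123143 = 11983)
P(g(-8 - 1*(-5), 0), k(-2)) - t = -0*(-8 - 1*(-5)) - 1*11983 = -0*(-8 + 5) - 11983 = -0*(-3) - 11983 = -2*0 - 11983 = 0 - 11983 = -11983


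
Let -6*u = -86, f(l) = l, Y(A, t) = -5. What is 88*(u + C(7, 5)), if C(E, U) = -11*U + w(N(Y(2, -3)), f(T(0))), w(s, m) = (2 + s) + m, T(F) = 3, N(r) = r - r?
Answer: -9416/3 ≈ -3138.7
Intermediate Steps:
N(r) = 0
u = 43/3 (u = -1/6*(-86) = 43/3 ≈ 14.333)
w(s, m) = 2 + m + s
C(E, U) = 5 - 11*U (C(E, U) = -11*U + (2 + 3 + 0) = -11*U + 5 = 5 - 11*U)
88*(u + C(7, 5)) = 88*(43/3 + (5 - 11*5)) = 88*(43/3 + (5 - 55)) = 88*(43/3 - 50) = 88*(-107/3) = -9416/3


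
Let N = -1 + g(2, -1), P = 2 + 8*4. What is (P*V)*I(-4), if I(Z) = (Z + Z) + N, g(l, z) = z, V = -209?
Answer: 71060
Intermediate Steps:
P = 34 (P = 2 + 32 = 34)
N = -2 (N = -1 - 1 = -2)
I(Z) = -2 + 2*Z (I(Z) = (Z + Z) - 2 = 2*Z - 2 = -2 + 2*Z)
(P*V)*I(-4) = (34*(-209))*(-2 + 2*(-4)) = -7106*(-2 - 8) = -7106*(-10) = 71060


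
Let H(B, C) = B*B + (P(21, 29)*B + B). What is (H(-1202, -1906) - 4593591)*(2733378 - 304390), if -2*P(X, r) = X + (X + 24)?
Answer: -7554937243124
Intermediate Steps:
P(X, r) = -12 - X (P(X, r) = -(X + (X + 24))/2 = -(X + (24 + X))/2 = -(24 + 2*X)/2 = -12 - X)
H(B, C) = B² - 32*B (H(B, C) = B*B + ((-12 - 1*21)*B + B) = B² + ((-12 - 21)*B + B) = B² + (-33*B + B) = B² - 32*B)
(H(-1202, -1906) - 4593591)*(2733378 - 304390) = (-1202*(-32 - 1202) - 4593591)*(2733378 - 304390) = (-1202*(-1234) - 4593591)*2428988 = (1483268 - 4593591)*2428988 = -3110323*2428988 = -7554937243124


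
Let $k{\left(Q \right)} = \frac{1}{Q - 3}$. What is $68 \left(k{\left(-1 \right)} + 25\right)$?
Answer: $1683$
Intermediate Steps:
$k{\left(Q \right)} = \frac{1}{-3 + Q}$
$68 \left(k{\left(-1 \right)} + 25\right) = 68 \left(\frac{1}{-3 - 1} + 25\right) = 68 \left(\frac{1}{-4} + 25\right) = 68 \left(- \frac{1}{4} + 25\right) = 68 \cdot \frac{99}{4} = 1683$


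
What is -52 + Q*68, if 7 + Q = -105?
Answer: -7668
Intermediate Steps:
Q = -112 (Q = -7 - 105 = -112)
-52 + Q*68 = -52 - 112*68 = -52 - 7616 = -7668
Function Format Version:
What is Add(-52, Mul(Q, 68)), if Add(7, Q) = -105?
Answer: -7668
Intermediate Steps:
Q = -112 (Q = Add(-7, -105) = -112)
Add(-52, Mul(Q, 68)) = Add(-52, Mul(-112, 68)) = Add(-52, -7616) = -7668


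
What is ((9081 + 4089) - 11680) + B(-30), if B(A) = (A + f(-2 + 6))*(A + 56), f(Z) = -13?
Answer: 372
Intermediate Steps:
B(A) = (-13 + A)*(56 + A) (B(A) = (A - 13)*(A + 56) = (-13 + A)*(56 + A))
((9081 + 4089) - 11680) + B(-30) = ((9081 + 4089) - 11680) + (-728 + (-30)² + 43*(-30)) = (13170 - 11680) + (-728 + 900 - 1290) = 1490 - 1118 = 372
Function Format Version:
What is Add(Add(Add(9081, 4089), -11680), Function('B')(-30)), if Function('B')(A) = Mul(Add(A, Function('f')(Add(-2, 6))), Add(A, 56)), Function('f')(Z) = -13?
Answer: 372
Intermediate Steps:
Function('B')(A) = Mul(Add(-13, A), Add(56, A)) (Function('B')(A) = Mul(Add(A, -13), Add(A, 56)) = Mul(Add(-13, A), Add(56, A)))
Add(Add(Add(9081, 4089), -11680), Function('B')(-30)) = Add(Add(Add(9081, 4089), -11680), Add(-728, Pow(-30, 2), Mul(43, -30))) = Add(Add(13170, -11680), Add(-728, 900, -1290)) = Add(1490, -1118) = 372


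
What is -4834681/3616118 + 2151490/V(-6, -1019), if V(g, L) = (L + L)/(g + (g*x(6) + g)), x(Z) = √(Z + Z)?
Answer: 46675323754981/3684824242 + 12908940*√3/1019 ≈ 34609.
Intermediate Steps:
x(Z) = √2*√Z (x(Z) = √(2*Z) = √2*√Z)
V(g, L) = 2*L/(2*g + 2*g*√3) (V(g, L) = (L + L)/(g + (g*(√2*√6) + g)) = (2*L)/(g + (g*(2*√3) + g)) = (2*L)/(g + (2*g*√3 + g)) = (2*L)/(g + (g + 2*g*√3)) = (2*L)/(2*g + 2*g*√3) = 2*L/(2*g + 2*g*√3))
-4834681/3616118 + 2151490/V(-6, -1019) = -4834681/3616118 + 2151490/((-1019/(-6*(1 + √3)))) = -4834681*1/3616118 + 2151490/((-1019*(-⅙)/(1 + √3))) = -4834681/3616118 + 2151490/((1019/(6*(1 + √3)))) = -4834681/3616118 + 2151490*(6/1019 + 6*√3/1019) = -4834681/3616118 + (12908940/1019 + 12908940*√3/1019) = 46675323754981/3684824242 + 12908940*√3/1019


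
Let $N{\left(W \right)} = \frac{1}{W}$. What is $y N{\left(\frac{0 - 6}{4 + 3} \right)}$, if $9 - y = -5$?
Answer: $- \frac{49}{3} \approx -16.333$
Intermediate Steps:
$y = 14$ ($y = 9 - -5 = 9 + 5 = 14$)
$y N{\left(\frac{0 - 6}{4 + 3} \right)} = \frac{14}{\left(0 - 6\right) \frac{1}{4 + 3}} = \frac{14}{\left(-6\right) \frac{1}{7}} = \frac{14}{- \frac{6}{7}} = 14 \left(- \frac{7}{6}\right) = - \frac{49}{3}$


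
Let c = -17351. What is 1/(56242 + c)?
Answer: 1/38891 ≈ 2.5713e-5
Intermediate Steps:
1/(56242 + c) = 1/(56242 - 17351) = 1/38891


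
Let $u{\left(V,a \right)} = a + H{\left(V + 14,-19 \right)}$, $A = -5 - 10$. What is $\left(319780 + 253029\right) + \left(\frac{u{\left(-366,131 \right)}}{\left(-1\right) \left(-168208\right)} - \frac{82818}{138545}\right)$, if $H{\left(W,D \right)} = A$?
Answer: $\frac{3337235794156329}{5826094340} \approx 5.7281 \cdot 10^{5}$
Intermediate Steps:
$A = -15$
$H{\left(W,D \right)} = -15$
$u{\left(V,a \right)} = -15 + a$ ($u{\left(V,a \right)} = a - 15 = -15 + a$)
$\left(319780 + 253029\right) + \left(\frac{u{\left(-366,131 \right)}}{\left(-1\right) \left(-168208\right)} - \frac{82818}{138545}\right) = \left(319780 + 253029\right) - \left(\frac{82818}{138545} - \frac{-15 + 131}{\left(-1\right) \left(-168208\right)}\right) = 572809 + \left(\frac{116}{168208} - \frac{82818}{138545}\right) = 572809 + \left(116 \cdot \frac{1}{168208} - \frac{82818}{138545}\right) = 572809 + \left(\frac{29}{42052} - \frac{82818}{138545}\right) = 572809 - \frac{3478644731}{5826094340} = \frac{3337235794156329}{5826094340}$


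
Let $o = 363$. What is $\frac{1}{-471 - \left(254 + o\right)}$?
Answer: $- \frac{1}{1088} \approx -0.00091912$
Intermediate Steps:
$\frac{1}{-471 - \left(254 + o\right)} = \frac{1}{-471 - 617} = \frac{1}{-1088} = - \frac{1}{1088}$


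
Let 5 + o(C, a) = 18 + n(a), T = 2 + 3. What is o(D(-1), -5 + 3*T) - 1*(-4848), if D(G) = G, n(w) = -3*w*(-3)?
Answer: 4951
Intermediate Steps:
n(w) = 9*w
T = 5
o(C, a) = 13 + 9*a (o(C, a) = -5 + (18 + 9*a) = 13 + 9*a)
o(D(-1), -5 + 3*T) - 1*(-4848) = (13 + 9*(-5 + 3*5)) - 1*(-4848) = (13 + 9*(-5 + 15)) + 4848 = (13 + 9*10) + 4848 = (13 + 90) + 4848 = 103 + 4848 = 4951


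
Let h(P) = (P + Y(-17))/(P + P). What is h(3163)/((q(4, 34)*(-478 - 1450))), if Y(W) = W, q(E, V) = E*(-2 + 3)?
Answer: -1573/24393056 ≈ -6.4486e-5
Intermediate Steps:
q(E, V) = E (q(E, V) = E*1 = E)
h(P) = (-17 + P)/(2*P) (h(P) = (P - 17)/(P + P) = (-17 + P)/((2*P)) = (-17 + P)*(1/(2*P)) = (-17 + P)/(2*P))
h(3163)/((q(4, 34)*(-478 - 1450))) = ((½)*(-17 + 3163)/3163)/((4*(-478 - 1450))) = ((½)*(1/3163)*3146)/((4*(-1928))) = (1573/3163)/(-7712) = (1573/3163)*(-1/7712) = -1573/24393056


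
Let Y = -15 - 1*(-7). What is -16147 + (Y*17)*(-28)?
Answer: -12339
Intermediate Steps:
Y = -8 (Y = -15 + 7 = -8)
-16147 + (Y*17)*(-28) = -16147 - 8*17*(-28) = -16147 - 136*(-28) = -16147 + 3808 = -12339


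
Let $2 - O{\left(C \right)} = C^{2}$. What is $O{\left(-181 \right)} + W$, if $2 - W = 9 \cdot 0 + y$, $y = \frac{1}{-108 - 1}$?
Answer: $- \frac{3570512}{109} \approx -32757.0$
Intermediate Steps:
$O{\left(C \right)} = 2 - C^{2}$
$y = - \frac{1}{109}$ ($y = \frac{1}{-109} = - \frac{1}{109} \approx -0.0091743$)
$W = \frac{219}{109}$ ($W = 2 - \left(9 \cdot 0 - \frac{1}{109}\right) = 2 - \left(0 - \frac{1}{109}\right) = 2 - - \frac{1}{109} = 2 + \frac{1}{109} = \frac{219}{109} \approx 2.0092$)
$O{\left(-181 \right)} + W = \left(2 - \left(-181\right)^{2}\right) + \frac{219}{109} = \left(2 - 32761\right) + \frac{219}{109} = -32759 + \frac{219}{109} = - \frac{3570512}{109}$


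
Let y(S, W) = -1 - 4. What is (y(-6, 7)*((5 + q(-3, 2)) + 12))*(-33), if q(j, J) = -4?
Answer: 2145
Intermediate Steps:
y(S, W) = -5
(y(-6, 7)*((5 + q(-3, 2)) + 12))*(-33) = -5*((5 - 4) + 12)*(-33) = -5*(1 + 12)*(-33) = -5*13*(-33) = -65*(-33) = 2145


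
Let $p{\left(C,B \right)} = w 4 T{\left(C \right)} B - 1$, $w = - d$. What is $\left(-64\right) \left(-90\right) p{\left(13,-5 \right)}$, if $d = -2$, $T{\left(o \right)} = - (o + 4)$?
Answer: $3911040$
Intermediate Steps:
$T{\left(o \right)} = -4 - o$ ($T{\left(o \right)} = - (4 + o) = -4 - o$)
$w = 2$ ($w = \left(-1\right) \left(-2\right) = 2$)
$p{\left(C,B \right)} = -1 + 2 B \left(-16 - 4 C\right)$ ($p{\left(C,B \right)} = 2 \cdot 4 \left(-4 - C\right) B - 1 = 2 \left(-16 - 4 C\right) B - 1 = 2 B \left(-16 - 4 C\right) - 1 = -1 + 2 B \left(-16 - 4 C\right)$)
$\left(-64\right) \left(-90\right) p{\left(13,-5 \right)} = \left(-64\right) \left(-90\right) \left(-1 - - 40 \left(4 + 13\right)\right) = 5760 \left(-1 - \left(-40\right) 17\right) = 5760 \left(-1 + 680\right) = 5760 \cdot 679 = 3911040$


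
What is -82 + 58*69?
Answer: 3920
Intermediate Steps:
-82 + 58*69 = -82 + 4002 = 3920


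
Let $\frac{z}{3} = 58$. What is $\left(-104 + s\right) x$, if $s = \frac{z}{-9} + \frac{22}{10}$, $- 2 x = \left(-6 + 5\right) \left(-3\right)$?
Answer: $\frac{1817}{10} \approx 181.7$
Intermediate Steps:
$z = 174$ ($z = 3 \cdot 58 = 174$)
$x = - \frac{3}{2}$ ($x = - \frac{\left(-6 + 5\right) \left(-3\right)}{2} = - \frac{\left(-1\right) \left(-3\right)}{2} = \left(- \frac{1}{2}\right) 3 = - \frac{3}{2} \approx -1.5$)
$s = - \frac{257}{15}$ ($s = \frac{174}{-9} + \frac{22}{10} = 174 \left(- \frac{1}{9}\right) + 22 \cdot \frac{1}{10} = - \frac{58}{3} + \frac{11}{5} = - \frac{257}{15} \approx -17.133$)
$\left(-104 + s\right) x = \left(-104 - \frac{257}{15}\right) \left(- \frac{3}{2}\right) = \left(- \frac{1817}{15}\right) \left(- \frac{3}{2}\right) = \frac{1817}{10}$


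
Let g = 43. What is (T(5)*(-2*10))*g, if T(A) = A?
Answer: -4300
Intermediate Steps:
(T(5)*(-2*10))*g = (5*(-2*10))*43 = (5*(-20))*43 = -100*43 = -4300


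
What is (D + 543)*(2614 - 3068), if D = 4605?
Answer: -2337192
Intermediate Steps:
(D + 543)*(2614 - 3068) = (4605 + 543)*(2614 - 3068) = 5148*(-454) = -2337192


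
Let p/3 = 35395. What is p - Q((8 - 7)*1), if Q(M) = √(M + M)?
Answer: 106185 - √2 ≈ 1.0618e+5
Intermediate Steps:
Q(M) = √2*√M (Q(M) = √(2*M) = √2*√M)
p = 106185 (p = 3*35395 = 106185)
p - Q((8 - 7)*1) = 106185 - √2*√((8 - 7)*1) = 106185 - √2*√(1*1) = 106185 - √2*√1 = 106185 - √2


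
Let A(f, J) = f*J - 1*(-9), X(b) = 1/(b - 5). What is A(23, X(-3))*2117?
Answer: 103733/8 ≈ 12967.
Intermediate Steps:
X(b) = 1/(-5 + b)
A(f, J) = 9 + J*f (A(f, J) = J*f + 9 = 9 + J*f)
A(23, X(-3))*2117 = (9 + 23/(-5 - 3))*2117 = (9 + 23/(-8))*2117 = (9 - 1/8*23)*2117 = (9 - 23/8)*2117 = (49/8)*2117 = 103733/8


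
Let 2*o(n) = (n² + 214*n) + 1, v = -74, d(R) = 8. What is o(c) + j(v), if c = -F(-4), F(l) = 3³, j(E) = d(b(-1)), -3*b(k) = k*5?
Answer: -2516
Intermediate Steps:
b(k) = -5*k/3 (b(k) = -k*5/3 = -5*k/3)
j(E) = 8
F(l) = 27
c = -27 (c = -1*27 = -27)
o(n) = ½ + n²/2 + 107*n (o(n) = ((n² + 214*n) + 1)/2 = (1 + n² + 214*n)/2 = ½ + n²/2 + 107*n)
o(c) + j(v) = (½ + (½)*(-27)² + 107*(-27)) + 8 = (½ + (½)*729 - 2889) + 8 = (½ + 729/2 - 2889) + 8 = -2524 + 8 = -2516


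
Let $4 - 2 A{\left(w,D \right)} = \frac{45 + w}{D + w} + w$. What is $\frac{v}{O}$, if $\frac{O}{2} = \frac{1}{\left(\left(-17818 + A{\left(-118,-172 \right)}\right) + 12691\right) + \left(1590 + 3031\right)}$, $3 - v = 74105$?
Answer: $\frac{9565567823}{580} \approx 1.6492 \cdot 10^{7}$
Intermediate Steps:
$A{\left(w,D \right)} = 2 - \frac{w}{2} - \frac{45 + w}{2 \left(D + w\right)}$ ($A{\left(w,D \right)} = 2 - \frac{\frac{45 + w}{D + w} + w}{2} = 2 - \frac{w + \frac{45 + w}{D + w}}{2} = 2 - \left(\frac{w}{2} + \frac{45 + w}{2 \left(D + w\right)}\right) = 2 - \frac{w}{2} - \frac{45 + w}{2 \left(D + w\right)}$)
$v = -74102$ ($v = 3 - 74105 = -74102$)
$O = - \frac{1160}{258173}$ ($O = \frac{2}{\left(\left(-17818 + \frac{-45 - \left(-118\right)^{2} + 3 \left(-118\right) + 4 \left(-172\right) - \left(-172\right) \left(-118\right)}{2 \left(-172 - 118\right)}\right) + 12691\right) + \left(1590 + 3031\right)} = \frac{2}{\left(\left(-17818 + \frac{-45 - 13924 - 354 - 688 - 20296}{2 \left(-290\right)}\right) + 12691\right) + 4621} = \frac{2}{\left(\left(-17818 + \frac{1}{2} \left(- \frac{1}{290}\right) \left(-45 - 13924 - 354 - 688 - 20296\right)\right) + 12691\right) + 4621} = \frac{2}{\left(\left(-17818 + \frac{1}{2} \left(- \frac{1}{290}\right) \left(-35307\right)\right) + 12691\right) + 4621} = \frac{2}{\left(\left(-17818 + \frac{35307}{580}\right) + 12691\right) + 4621} = \frac{2}{\left(- \frac{10299133}{580} + 12691\right) + 4621} = \frac{2}{- \frac{2938353}{580} + 4621} = \frac{2}{- \frac{258173}{580}} = 2 \left(- \frac{580}{258173}\right) = - \frac{1160}{258173} \approx -0.0044931$)
$\frac{v}{O} = - \frac{74102}{- \frac{1160}{258173}} = \left(-74102\right) \left(- \frac{258173}{1160}\right) = \frac{9565567823}{580}$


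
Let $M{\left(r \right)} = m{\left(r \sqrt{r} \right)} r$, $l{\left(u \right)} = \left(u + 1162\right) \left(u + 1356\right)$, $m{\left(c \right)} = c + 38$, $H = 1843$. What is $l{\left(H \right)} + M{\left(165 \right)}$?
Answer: $9619265 + 27225 \sqrt{165} \approx 9.969 \cdot 10^{6}$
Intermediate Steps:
$m{\left(c \right)} = 38 + c$
$l{\left(u \right)} = \left(1162 + u\right) \left(1356 + u\right)$
$M{\left(r \right)} = r \left(38 + r^{\frac{3}{2}}\right)$ ($M{\left(r \right)} = \left(38 + r \sqrt{r}\right) r = \left(38 + r^{\frac{3}{2}}\right) r = r \left(38 + r^{\frac{3}{2}}\right)$)
$l{\left(H \right)} + M{\left(165 \right)} = \left(1575672 + 1843^{2} + 2518 \cdot 1843\right) + 165 \left(38 + 165^{\frac{3}{2}}\right) = \left(1575672 + 3396649 + 4640674\right) + 165 \left(38 + 165 \sqrt{165}\right) = 9612995 + \left(6270 + 27225 \sqrt{165}\right) = 9619265 + 27225 \sqrt{165}$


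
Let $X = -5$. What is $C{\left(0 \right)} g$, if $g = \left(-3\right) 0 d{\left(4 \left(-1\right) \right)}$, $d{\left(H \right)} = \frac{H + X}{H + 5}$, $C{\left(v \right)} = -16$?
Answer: $0$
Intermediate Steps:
$d{\left(H \right)} = \frac{-5 + H}{5 + H}$ ($d{\left(H \right)} = \frac{H - 5}{H + 5} = \frac{-5 + H}{5 + H}$)
$g = 0$ ($g = \left(-3\right) 0 \frac{-5 + 4 \left(-1\right)}{5 + 4 \left(-1\right)} = 0 \frac{-5 - 4}{5 - 4} = 0 \cdot 1^{-1} \left(-9\right) = 0 \cdot 1 \left(-9\right) = 0 \left(-9\right) = 0$)
$C{\left(0 \right)} g = \left(-16\right) 0 = 0$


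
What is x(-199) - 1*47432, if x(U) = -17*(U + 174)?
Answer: -47007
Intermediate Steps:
x(U) = -2958 - 17*U (x(U) = -17*(174 + U) = -2958 - 17*U)
x(-199) - 1*47432 = (-2958 - 17*(-199)) - 1*47432 = (-2958 + 3383) - 47432 = 425 - 47432 = -47007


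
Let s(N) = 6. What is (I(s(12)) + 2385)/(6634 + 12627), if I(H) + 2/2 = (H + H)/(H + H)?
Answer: 2385/19261 ≈ 0.12383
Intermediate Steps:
I(H) = 0 (I(H) = -1 + (H + H)/(H + H) = -1 + (2*H)/((2*H)) = -1 + (2*H)*(1/(2*H)) = -1 + 1 = 0)
(I(s(12)) + 2385)/(6634 + 12627) = (0 + 2385)/(6634 + 12627) = 2385/19261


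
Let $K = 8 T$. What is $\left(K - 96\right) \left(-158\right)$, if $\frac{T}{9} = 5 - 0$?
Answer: $-41712$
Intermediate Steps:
$T = 45$ ($T = 9 \left(5 - 0\right) = 9 \left(5 + 0\right) = 9 \cdot 5 = 45$)
$K = 360$ ($K = 8 \cdot 45 = 360$)
$\left(K - 96\right) \left(-158\right) = \left(360 - 96\right) \left(-158\right) = 264 \left(-158\right) = -41712$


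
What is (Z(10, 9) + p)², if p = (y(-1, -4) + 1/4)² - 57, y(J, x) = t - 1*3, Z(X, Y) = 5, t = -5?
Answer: 16641/256 ≈ 65.004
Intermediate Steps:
y(J, x) = -8 (y(J, x) = -5 - 1*3 = -5 - 3 = -8)
p = 49/16 (p = (-8 + 1/4)² - 57 = (-8 + ¼)² - 57 = (-31/4)² - 57 = 961/16 - 57 = 49/16 ≈ 3.0625)
(Z(10, 9) + p)² = (5 + 49/16)² = (129/16)² = 16641/256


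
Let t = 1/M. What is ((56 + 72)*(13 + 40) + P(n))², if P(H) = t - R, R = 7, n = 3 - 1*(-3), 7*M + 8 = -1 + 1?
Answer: 2938615681/64 ≈ 4.5916e+7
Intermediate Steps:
M = -8/7 (M = -8/7 + (-1 + 1)/7 = -8/7 + (⅐)*0 = -8/7 + 0 = -8/7 ≈ -1.1429)
n = 6 (n = 3 + 3 = 6)
t = -7/8 (t = 1/(-8/7) = -7/8 ≈ -0.87500)
P(H) = -63/8 (P(H) = -7/8 - 1*7 = -7/8 - 7 = -63/8)
((56 + 72)*(13 + 40) + P(n))² = ((56 + 72)*(13 + 40) - 63/8)² = (128*53 - 63/8)² = (6784 - 63/8)² = (54209/8)² = 2938615681/64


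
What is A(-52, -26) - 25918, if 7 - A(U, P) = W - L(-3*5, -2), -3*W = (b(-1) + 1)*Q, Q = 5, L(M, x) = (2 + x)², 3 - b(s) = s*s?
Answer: -25906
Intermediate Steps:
b(s) = 3 - s² (b(s) = 3 - s*s = 3 - s²)
W = -5 (W = -((3 - 1*(-1)²) + 1)*5/3 = -((3 - 1*1) + 1)*5/3 = -((3 - 1) + 1)*5/3 = -(2 + 1)*5/3 = -5 ≈ -5.0000)
A(U, P) = 12 (A(U, P) = 7 - (-5 - (2 - 2)²) = 7 - (-5 - 1*0²) = 7 - (-5 - 1*0) = 7 - (-5 + 0) = 7 - 1*(-5) = 7 + 5 = 12)
A(-52, -26) - 25918 = 12 - 25918 = -25906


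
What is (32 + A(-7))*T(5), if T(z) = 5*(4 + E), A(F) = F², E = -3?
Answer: 405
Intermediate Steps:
T(z) = 5 (T(z) = 5*(4 - 3) = 5*1 = 5)
(32 + A(-7))*T(5) = (32 + (-7)²)*5 = (32 + 49)*5 = 81*5 = 405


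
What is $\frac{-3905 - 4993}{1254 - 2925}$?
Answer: $\frac{2966}{557} \approx 5.325$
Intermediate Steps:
$\frac{-3905 - 4993}{1254 - 2925} = - \frac{8898}{-1671} = \left(-8898\right) \left(- \frac{1}{1671}\right) = \frac{2966}{557}$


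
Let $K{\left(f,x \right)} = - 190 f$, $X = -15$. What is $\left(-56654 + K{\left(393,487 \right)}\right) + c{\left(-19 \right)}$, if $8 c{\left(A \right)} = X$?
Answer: $- \frac{1050607}{8} \approx -1.3133 \cdot 10^{5}$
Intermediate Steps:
$c{\left(A \right)} = - \frac{15}{8}$ ($c{\left(A \right)} = \frac{1}{8} \left(-15\right) = - \frac{15}{8}$)
$\left(-56654 + K{\left(393,487 \right)}\right) + c{\left(-19 \right)} = \left(-56654 - 74670\right) - \frac{15}{8} = -131324 - \frac{15}{8} = - \frac{1050607}{8}$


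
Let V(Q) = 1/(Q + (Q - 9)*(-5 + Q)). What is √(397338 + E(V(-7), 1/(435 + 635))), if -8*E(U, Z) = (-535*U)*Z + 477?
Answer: √217549638335/740 ≈ 630.30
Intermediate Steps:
V(Q) = 1/(Q + (-9 + Q)*(-5 + Q))
E(U, Z) = -477/8 + 535*U*Z/8 (E(U, Z) = -((-535*U)*Z + 477)/8 = -(-535*U*Z + 477)/8 = -(477 - 535*U*Z)/8 = -477/8 + 535*U*Z/8)
√(397338 + E(V(-7), 1/(435 + 635))) = √(397338 + (-477/8 + 535/(8*(45 + (-7)² - 13*(-7))*(435 + 635)))) = √(397338 + (-477/8 + (535/8)/((45 + 49 + 91)*1070))) = √(397338 + (-477/8 + (535/8)*(1/1070)/185)) = √(397338 + (-477/8 + (535/8)*(1/185)*(1/1070))) = √(397338 + (-477/8 + 1/2960)) = √(397338 - 176489/2960) = √(1175943991/2960) = √217549638335/740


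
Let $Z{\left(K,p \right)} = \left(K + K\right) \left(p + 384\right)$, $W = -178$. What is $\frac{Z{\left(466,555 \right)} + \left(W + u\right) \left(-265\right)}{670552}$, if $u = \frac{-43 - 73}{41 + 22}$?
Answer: $\frac{29068387}{21122388} \approx 1.3762$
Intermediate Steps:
$u = - \frac{116}{63} \approx -1.8413$
$Z{\left(K,p \right)} = 2 K \left(384 + p\right)$
$\frac{Z{\left(466,555 \right)} + \left(W + u\right) \left(-265\right)}{670552} = \frac{2 \cdot 466 \left(384 + 555\right) + \left(-178 - \frac{116}{63}\right) \left(-265\right)}{670552} = \left(2 \cdot 466 \cdot 939 - - \frac{3002450}{63}\right) \frac{1}{670552} = \left(875148 + \frac{3002450}{63}\right) \frac{1}{670552} = \frac{58136774}{63} \cdot \frac{1}{670552} = \frac{29068387}{21122388}$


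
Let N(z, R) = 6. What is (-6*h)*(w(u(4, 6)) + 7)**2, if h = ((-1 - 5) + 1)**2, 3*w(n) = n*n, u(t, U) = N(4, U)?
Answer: -54150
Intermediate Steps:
u(t, U) = 6
w(n) = n**2/3 (w(n) = (n*n)/3 = n**2/3)
h = 25 (h = (-6 + 1)**2 = (-5)**2 = 25)
(-6*h)*(w(u(4, 6)) + 7)**2 = (-6*25)*((1/3)*6**2 + 7)**2 = -150*((1/3)*36 + 7)**2 = -150*(12 + 7)**2 = -150*19**2 = -150*361 = -54150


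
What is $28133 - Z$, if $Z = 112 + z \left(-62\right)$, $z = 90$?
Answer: $33601$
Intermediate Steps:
$Z = -5468$ ($Z = 112 + 90 \left(-62\right) = 112 - 5580 = -5468$)
$28133 - Z = 28133 - -5468 = 28133 + 5468 = 33601$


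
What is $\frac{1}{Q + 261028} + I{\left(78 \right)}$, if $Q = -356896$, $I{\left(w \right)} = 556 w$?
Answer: $\frac{4157603423}{95868} \approx 43368.0$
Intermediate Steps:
$\frac{1}{Q + 261028} + I{\left(78 \right)} = \frac{1}{-356896 + 261028} + 556 \cdot 78 = \frac{1}{-95868} + 43368 = - \frac{1}{95868} + 43368 = \frac{4157603423}{95868}$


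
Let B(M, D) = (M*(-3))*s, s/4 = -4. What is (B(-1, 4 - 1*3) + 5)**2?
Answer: 1849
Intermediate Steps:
s = -16 (s = 4*(-4) = -16)
B(M, D) = 48*M (B(M, D) = (M*(-3))*(-16) = -3*M*(-16) = 48*M)
(B(-1, 4 - 1*3) + 5)**2 = (48*(-1) + 5)**2 = (-48 + 5)**2 = (-43)**2 = 1849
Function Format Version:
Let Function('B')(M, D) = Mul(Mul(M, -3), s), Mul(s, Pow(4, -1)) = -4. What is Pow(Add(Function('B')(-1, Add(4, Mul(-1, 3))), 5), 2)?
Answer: 1849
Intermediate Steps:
s = -16 (s = Mul(4, -4) = -16)
Function('B')(M, D) = Mul(48, M) (Function('B')(M, D) = Mul(Mul(M, -3), -16) = Mul(Mul(-3, M), -16) = Mul(48, M))
Pow(Add(Function('B')(-1, Add(4, Mul(-1, 3))), 5), 2) = Pow(Add(Mul(48, -1), 5), 2) = Pow(Add(-48, 5), 2) = Pow(-43, 2) = 1849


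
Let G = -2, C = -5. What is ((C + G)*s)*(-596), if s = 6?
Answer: 25032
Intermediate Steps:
((C + G)*s)*(-596) = ((-5 - 2)*6)*(-596) = -7*6*(-596) = -42*(-596) = 25032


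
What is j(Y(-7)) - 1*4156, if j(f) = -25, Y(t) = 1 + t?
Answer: -4181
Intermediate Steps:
j(Y(-7)) - 1*4156 = -25 - 1*4156 = -25 - 4156 = -4181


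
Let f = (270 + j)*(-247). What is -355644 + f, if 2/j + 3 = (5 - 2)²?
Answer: -1267249/3 ≈ -4.2242e+5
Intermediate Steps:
j = ⅓ (j = 2/(-3 + (5 - 2)²) = 2/(-3 + 3²) = 2/(-3 + 9) = 2/6 = 2*(⅙) = ⅓ ≈ 0.33333)
f = -200317/3 (f = (270 + ⅓)*(-247) = (811/3)*(-247) = -200317/3 ≈ -66772.)
-355644 + f = -355644 - 200317/3 = -1267249/3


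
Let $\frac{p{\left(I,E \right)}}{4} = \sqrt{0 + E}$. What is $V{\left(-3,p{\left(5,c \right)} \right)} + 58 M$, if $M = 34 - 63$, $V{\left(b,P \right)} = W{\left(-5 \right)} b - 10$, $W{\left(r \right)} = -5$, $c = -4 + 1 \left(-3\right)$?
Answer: $-1677$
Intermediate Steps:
$c = -7$ ($c = -4 - 3 = -7$)
$p{\left(I,E \right)} = 4 \sqrt{E}$ ($p{\left(I,E \right)} = 4 \sqrt{0 + E} = 4 \sqrt{E}$)
$V{\left(b,P \right)} = -10 - 5 b$ ($V{\left(b,P \right)} = - 5 b - 10 = -10 - 5 b$)
$M = -29$
$V{\left(-3,p{\left(5,c \right)} \right)} + 58 M = \left(-10 - -15\right) + 58 \left(-29\right) = \left(-10 + 15\right) - 1682 = 5 - 1682 = -1677$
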